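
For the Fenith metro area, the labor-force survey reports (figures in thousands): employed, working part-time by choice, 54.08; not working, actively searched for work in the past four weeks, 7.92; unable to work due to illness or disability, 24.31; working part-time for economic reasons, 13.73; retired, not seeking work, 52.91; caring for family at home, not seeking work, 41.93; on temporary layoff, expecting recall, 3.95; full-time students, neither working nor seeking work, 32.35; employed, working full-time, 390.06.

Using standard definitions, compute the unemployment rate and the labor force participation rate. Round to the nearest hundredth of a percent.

Unemployment rate ≈ 2.53%; labor force participation rate ≈ 75.61%.

Employed = 54.08 + 13.73 + 390.06 = 457.87 thousand (anyone who worked, including part-time for economic reasons, counts as employed).
Unemployed = 7.92 + 3.95 = 11.87 thousand (jobless and actively searching, or on temporary layoff).
Labor force = 457.87 + 11.87 = 469.74 thousand.
Not in labor force = 24.31 + 52.91 + 41.93 + 32.35 = 151.50 thousand (those not working and not actively searching are outside the labor force).
Civilian working-age population = 469.74 + 151.50 = 621.24 thousand.
Unemployment rate = 11.87 / 469.74 = 2.53%.
Labor force participation rate = 469.74 / 621.24 = 75.61%.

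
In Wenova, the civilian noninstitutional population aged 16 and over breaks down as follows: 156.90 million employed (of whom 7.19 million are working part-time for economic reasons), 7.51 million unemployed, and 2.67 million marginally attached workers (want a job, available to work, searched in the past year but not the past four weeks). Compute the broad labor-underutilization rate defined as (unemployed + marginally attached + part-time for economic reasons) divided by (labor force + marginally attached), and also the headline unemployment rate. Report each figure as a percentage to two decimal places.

Labor force = 156.90 + 7.51 = 164.41 million.
Numerator = 7.51 + 2.67 + 7.19 = 17.37 million.
Denominator = 164.41 + 2.67 = 167.08 million.
Broad rate = 17.37 / 167.08 = 10.40%.
Headline unemployment rate = 7.51 / 164.41 = 4.57%.

Broad underutilization rate ≈ 10.40%; headline unemployment rate ≈ 4.57%.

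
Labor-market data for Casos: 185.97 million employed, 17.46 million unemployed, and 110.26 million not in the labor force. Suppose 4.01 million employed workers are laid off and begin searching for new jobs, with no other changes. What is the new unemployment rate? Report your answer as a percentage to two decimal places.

New unemployment rate ≈ 10.55%.

Initially, labor force = 185.97 + 17.46 = 203.43 million, so u = 17.46/203.43 = 8.58%.
After the change, employed falls and unemployed rises by 4.01; labor force unchanged → E = 181.96, U = 21.47, labor force = 203.43 million.
New unemployment rate = 21.47 / 203.43 = 10.55%.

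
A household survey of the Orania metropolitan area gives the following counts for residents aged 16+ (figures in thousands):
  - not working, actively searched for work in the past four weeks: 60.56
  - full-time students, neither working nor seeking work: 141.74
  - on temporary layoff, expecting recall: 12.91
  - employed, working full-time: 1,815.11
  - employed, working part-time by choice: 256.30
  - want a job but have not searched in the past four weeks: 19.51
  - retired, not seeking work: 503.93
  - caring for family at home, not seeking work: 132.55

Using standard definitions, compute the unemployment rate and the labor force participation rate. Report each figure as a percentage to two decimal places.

Unemployment rate ≈ 3.43%; labor force participation rate ≈ 72.89%.

Employed = 1,815.11 + 256.30 = 2,071.41 thousand.
Unemployed = 60.56 + 12.91 = 73.47 thousand (jobless and actively searching, or on temporary layoff).
Labor force = 2,071.41 + 73.47 = 2,144.88 thousand.
Not in labor force = 141.74 + 19.51 + 503.93 + 132.55 = 797.73 thousand (those not working and not actively searching are outside the labor force — including those who want a job but have given up searching).
Civilian working-age population = 2,144.88 + 797.73 = 2,942.61 thousand.
Unemployment rate = 73.47 / 2,144.88 = 3.43%.
Labor force participation rate = 2,144.88 / 2,942.61 = 72.89%.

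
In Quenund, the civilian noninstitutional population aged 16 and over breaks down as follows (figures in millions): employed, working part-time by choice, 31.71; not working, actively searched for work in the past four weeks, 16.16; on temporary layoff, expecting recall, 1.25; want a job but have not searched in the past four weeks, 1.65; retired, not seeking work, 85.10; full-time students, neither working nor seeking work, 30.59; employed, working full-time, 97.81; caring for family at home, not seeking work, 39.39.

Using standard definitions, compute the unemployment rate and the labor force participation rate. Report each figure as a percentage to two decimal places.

Unemployment rate ≈ 11.85%; labor force participation rate ≈ 48.39%.

Employed = 31.71 + 97.81 = 129.52 million.
Unemployed = 16.16 + 1.25 = 17.41 million (jobless and actively searching, or on temporary layoff).
Labor force = 129.52 + 17.41 = 146.93 million.
Not in labor force = 1.65 + 85.10 + 30.59 + 39.39 = 156.73 million (those not working and not actively searching are outside the labor force — including those who want a job but have given up searching).
Civilian working-age population = 146.93 + 156.73 = 303.66 million.
Unemployment rate = 17.41 / 146.93 = 11.85%.
Labor force participation rate = 146.93 / 303.66 = 48.39%.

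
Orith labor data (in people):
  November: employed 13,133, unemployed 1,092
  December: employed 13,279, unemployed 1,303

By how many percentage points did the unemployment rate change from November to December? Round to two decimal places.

November: labor force = 13,133 + 1,092 = 14,225; u = 1,092/14,225 = 7.68%.
December: labor force = 13,279 + 1,303 = 14,582; u = 1,303/14,582 = 8.94%.
Change = 8.94% − 7.68% = +1.26 pp.

The unemployment rate changed by +1.26 percentage points.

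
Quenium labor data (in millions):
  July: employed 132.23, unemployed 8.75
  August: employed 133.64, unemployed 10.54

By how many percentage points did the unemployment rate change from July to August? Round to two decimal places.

July: labor force = 132.23 + 8.75 = 140.98; u = 8.75/140.98 = 6.21%.
August: labor force = 133.64 + 10.54 = 144.18; u = 10.54/144.18 = 7.31%.
Change = 7.31% − 6.21% = +1.10 pp.

The unemployment rate changed by +1.10 percentage points.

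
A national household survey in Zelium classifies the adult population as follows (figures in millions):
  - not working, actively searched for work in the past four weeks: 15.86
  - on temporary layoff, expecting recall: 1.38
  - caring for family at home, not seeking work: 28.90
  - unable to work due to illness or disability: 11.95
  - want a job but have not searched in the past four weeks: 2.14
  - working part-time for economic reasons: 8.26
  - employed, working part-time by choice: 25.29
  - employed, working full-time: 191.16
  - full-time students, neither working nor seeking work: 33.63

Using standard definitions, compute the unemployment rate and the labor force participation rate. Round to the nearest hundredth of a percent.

Unemployment rate ≈ 7.13%; labor force participation rate ≈ 75.95%.

Employed = 8.26 + 25.29 + 191.16 = 224.71 million (anyone who worked, including part-time for economic reasons, counts as employed).
Unemployed = 15.86 + 1.38 = 17.24 million (jobless and actively searching, or on temporary layoff).
Labor force = 224.71 + 17.24 = 241.95 million.
Not in labor force = 28.90 + 11.95 + 2.14 + 33.63 = 76.62 million (those not working and not actively searching are outside the labor force — including those who want a job but have given up searching).
Civilian working-age population = 241.95 + 76.62 = 318.57 million.
Unemployment rate = 17.24 / 241.95 = 7.13%.
Labor force participation rate = 241.95 / 318.57 = 75.95%.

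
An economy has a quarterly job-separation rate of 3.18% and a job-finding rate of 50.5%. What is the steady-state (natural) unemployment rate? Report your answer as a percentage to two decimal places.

Steady-state unemployment rate ≈ 5.92%.

At steady state the flows balance: s·E = f·U, so U/(E+U) = s/(s+f).
u* = 3.18 / (3.18 + 50.5) = 3.18 / 53.68 = 5.92%.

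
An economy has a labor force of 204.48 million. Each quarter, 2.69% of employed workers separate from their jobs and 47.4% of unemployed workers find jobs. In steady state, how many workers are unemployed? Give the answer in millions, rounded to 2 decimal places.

Steady-state unemployment rate u* = s/(s+f) = 2.69/(2.69+47.4) = 0.053703.
Unemployed = u* × labor force = 0.053703 × 204.48 ≈ 10.98 million.

About 10.98 million are unemployed in steady state.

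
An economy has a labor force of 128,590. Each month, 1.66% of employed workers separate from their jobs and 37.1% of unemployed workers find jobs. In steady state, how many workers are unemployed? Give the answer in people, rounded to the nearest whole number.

Steady-state unemployment rate u* = s/(s+f) = 1.66/(1.66+37.1) = 0.042828.
Unemployed = u* × labor force = 0.042828 × 128,590 ≈ 5,507.

About 5,507 are unemployed in steady state.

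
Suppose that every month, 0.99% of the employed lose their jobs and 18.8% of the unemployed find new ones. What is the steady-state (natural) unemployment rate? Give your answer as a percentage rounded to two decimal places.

Steady-state unemployment rate ≈ 5.00%.

At steady state the flows balance: s·E = f·U, so U/(E+U) = s/(s+f).
u* = 0.99 / (0.99 + 18.8) = 0.99 / 19.79 = 5.00%.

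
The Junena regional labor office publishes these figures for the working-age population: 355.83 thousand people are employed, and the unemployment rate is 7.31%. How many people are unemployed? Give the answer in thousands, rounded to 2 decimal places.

Let U be the number unemployed. The labor force is E + U, and U/(E+U) = 0.0731.
So U = 0.0731 × 355.83 / (1 − 0.0731) = 26.0112 / 0.9269 ≈ 28.06 thousand.

About 28.06 thousand are unemployed.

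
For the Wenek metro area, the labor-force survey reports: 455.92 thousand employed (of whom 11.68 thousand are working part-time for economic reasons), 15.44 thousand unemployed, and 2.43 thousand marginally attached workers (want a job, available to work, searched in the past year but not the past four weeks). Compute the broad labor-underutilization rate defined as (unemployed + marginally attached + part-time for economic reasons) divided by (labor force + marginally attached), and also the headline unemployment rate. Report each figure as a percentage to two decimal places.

Broad underutilization rate ≈ 6.24%; headline unemployment rate ≈ 3.28%.

Labor force = 455.92 + 15.44 = 471.36 thousand.
Numerator = 15.44 + 2.43 + 11.68 = 29.55 thousand.
Denominator = 471.36 + 2.43 = 473.79 thousand.
Broad rate = 29.55 / 473.79 = 6.24%.
Headline unemployment rate = 15.44 / 471.36 = 3.28%.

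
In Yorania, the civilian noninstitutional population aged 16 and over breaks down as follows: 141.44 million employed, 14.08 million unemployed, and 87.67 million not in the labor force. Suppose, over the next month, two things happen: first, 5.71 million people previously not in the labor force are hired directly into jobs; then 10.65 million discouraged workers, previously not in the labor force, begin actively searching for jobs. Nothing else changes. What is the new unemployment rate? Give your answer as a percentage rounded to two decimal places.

New unemployment rate ≈ 14.39%.

Initially, labor force = 141.44 + 14.08 = 155.52 million, so u = 14.08/155.52 = 9.05%.
After the first change, employed and labor force both rise by 5.71; unemployed unchanged → E = 147.15, U = 14.08, labor force = 161.23 million.
After the second change, unemployed and labor force both rise by 10.65 → E = 147.15, U = 24.73, labor force = 171.88 million.
New unemployment rate = 24.73 / 171.88 = 14.39%.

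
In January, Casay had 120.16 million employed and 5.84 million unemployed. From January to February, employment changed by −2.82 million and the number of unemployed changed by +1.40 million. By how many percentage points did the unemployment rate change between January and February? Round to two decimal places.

January: labor force = 120.16 + 5.84 = 126.00; u = 5.84/126.00 = 4.63%.
February: labor force = 117.34 + 7.24 = 124.58; u = 7.24/124.58 = 5.81%.
Change = 5.81% − 4.63% = +1.18 pp.

The unemployment rate changed by +1.18 percentage points.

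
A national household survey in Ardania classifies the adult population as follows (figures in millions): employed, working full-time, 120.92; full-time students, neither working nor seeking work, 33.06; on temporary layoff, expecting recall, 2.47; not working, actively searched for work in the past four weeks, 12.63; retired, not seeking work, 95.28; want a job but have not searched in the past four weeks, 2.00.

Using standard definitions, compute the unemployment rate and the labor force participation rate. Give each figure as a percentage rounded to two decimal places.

Employed = 120.92 million.
Unemployed = 2.47 + 12.63 = 15.10 million (jobless and actively searching, or on temporary layoff).
Labor force = 120.92 + 15.10 = 136.02 million.
Not in labor force = 33.06 + 95.28 + 2.00 = 130.34 million (those not working and not actively searching are outside the labor force — including those who want a job but have given up searching).
Civilian working-age population = 136.02 + 130.34 = 266.36 million.
Unemployment rate = 15.10 / 136.02 = 11.10%.
Labor force participation rate = 136.02 / 266.36 = 51.07%.

Unemployment rate ≈ 11.10%; labor force participation rate ≈ 51.07%.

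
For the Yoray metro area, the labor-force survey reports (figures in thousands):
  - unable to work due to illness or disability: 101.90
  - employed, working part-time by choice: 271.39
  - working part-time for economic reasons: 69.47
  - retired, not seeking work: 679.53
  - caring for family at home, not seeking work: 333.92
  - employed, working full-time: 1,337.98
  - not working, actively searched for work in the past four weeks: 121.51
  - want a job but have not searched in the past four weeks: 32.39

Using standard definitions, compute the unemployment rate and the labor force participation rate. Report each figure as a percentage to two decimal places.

Unemployment rate ≈ 6.75%; labor force participation rate ≈ 61.07%.

Employed = 271.39 + 69.47 + 1,337.98 = 1,678.84 thousand (anyone who worked, including part-time for economic reasons, counts as employed).
Unemployed = 121.51 thousand.
Labor force = 1,678.84 + 121.51 = 1,800.35 thousand.
Not in labor force = 101.90 + 679.53 + 333.92 + 32.39 = 1,147.74 thousand (those not working and not actively searching are outside the labor force — including those who want a job but have given up searching).
Civilian working-age population = 1,800.35 + 1,147.74 = 2,948.09 thousand.
Unemployment rate = 121.51 / 1,800.35 = 6.75%.
Labor force participation rate = 1,800.35 / 2,948.09 = 61.07%.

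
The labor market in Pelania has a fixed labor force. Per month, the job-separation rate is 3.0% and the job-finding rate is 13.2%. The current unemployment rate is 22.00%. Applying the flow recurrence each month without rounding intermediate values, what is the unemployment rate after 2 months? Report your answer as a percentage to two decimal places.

Unemployment rate after two months ≈ 20.96%.

With a fixed labor force, u_{t+1} = u_t + s·(1−u_t) − f·u_t = u_t·(1−s−f) + s.
Here 1−s−f = 0.838 and s = 0.030.
u_1 = 0.220000 × 0.838 + 0.030 = 0.214360.
u_2 = 0.214360 × 0.838 + 0.030 = 0.209634.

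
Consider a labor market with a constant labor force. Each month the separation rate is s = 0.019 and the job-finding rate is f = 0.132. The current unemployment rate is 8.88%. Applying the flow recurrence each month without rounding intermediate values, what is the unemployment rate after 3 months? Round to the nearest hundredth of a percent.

Unemployment rate after three months ≈ 10.32%.

With a fixed labor force, u_{t+1} = u_t + s·(1−u_t) − f·u_t = u_t·(1−s−f) + s.
Here 1−s−f = 0.849 and s = 0.019.
u_1 = 0.088800 × 0.849 + 0.019 = 0.094391.
u_2 = 0.094391 × 0.849 + 0.019 = 0.099138.
u_3 = 0.099138 × 0.849 + 0.019 = 0.103168.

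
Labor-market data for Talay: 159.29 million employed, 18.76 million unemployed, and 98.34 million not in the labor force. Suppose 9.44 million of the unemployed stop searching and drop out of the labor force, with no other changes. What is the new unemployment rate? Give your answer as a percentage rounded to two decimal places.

New unemployment rate ≈ 5.53%.

Initially, labor force = 159.29 + 18.76 = 178.05 million, so u = 18.76/178.05 = 10.54%.
After the change, unemployed and labor force both fall by 9.44 → E = 159.29, U = 9.32, labor force = 168.61 million.
New unemployment rate = 9.32 / 168.61 = 5.53%.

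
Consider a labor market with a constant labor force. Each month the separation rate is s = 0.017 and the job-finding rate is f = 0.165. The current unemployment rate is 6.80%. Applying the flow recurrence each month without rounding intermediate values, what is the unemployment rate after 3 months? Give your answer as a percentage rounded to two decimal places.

With a fixed labor force, u_{t+1} = u_t + s·(1−u_t) − f·u_t = u_t·(1−s−f) + s.
Here 1−s−f = 0.818 and s = 0.017.
u_1 = 0.068000 × 0.818 + 0.017 = 0.072624.
u_2 = 0.072624 × 0.818 + 0.017 = 0.076406.
u_3 = 0.076406 × 0.818 + 0.017 = 0.079500.

Unemployment rate after three months ≈ 7.95%.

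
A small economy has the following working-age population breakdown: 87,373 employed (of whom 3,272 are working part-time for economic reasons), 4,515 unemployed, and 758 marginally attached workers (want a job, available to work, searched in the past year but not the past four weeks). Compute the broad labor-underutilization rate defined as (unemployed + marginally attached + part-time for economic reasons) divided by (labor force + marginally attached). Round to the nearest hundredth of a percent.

Labor force = 87,373 + 4,515 = 91,888.
Numerator = 4,515 + 758 + 3,272 = 8,545.
Denominator = 91,888 + 758 = 92,646.
Broad rate = 8,545 / 92,646 = 9.22%.

Broad underutilization rate ≈ 9.22%.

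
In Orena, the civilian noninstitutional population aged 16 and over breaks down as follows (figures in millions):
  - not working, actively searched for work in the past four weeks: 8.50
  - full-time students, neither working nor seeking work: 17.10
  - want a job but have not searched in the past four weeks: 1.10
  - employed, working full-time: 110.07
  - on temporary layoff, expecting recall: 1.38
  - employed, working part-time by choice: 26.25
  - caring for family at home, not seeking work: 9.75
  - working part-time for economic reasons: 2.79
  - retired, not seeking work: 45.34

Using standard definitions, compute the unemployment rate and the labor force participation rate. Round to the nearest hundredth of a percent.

Unemployment rate ≈ 6.63%; labor force participation rate ≈ 67.03%.

Employed = 110.07 + 26.25 + 2.79 = 139.11 million (anyone who worked, including part-time for economic reasons, counts as employed).
Unemployed = 8.50 + 1.38 = 9.88 million (jobless and actively searching, or on temporary layoff).
Labor force = 139.11 + 9.88 = 148.99 million.
Not in labor force = 17.10 + 1.10 + 9.75 + 45.34 = 73.29 million (those not working and not actively searching are outside the labor force — including those who want a job but have given up searching).
Civilian working-age population = 148.99 + 73.29 = 222.28 million.
Unemployment rate = 9.88 / 148.99 = 6.63%.
Labor force participation rate = 148.99 / 222.28 = 67.03%.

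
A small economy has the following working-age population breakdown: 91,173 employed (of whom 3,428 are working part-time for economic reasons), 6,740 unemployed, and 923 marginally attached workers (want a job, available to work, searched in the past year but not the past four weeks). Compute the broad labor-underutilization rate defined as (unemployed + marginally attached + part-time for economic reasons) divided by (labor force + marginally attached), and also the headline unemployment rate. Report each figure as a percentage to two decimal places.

Broad underutilization rate ≈ 11.22%; headline unemployment rate ≈ 6.88%.

Labor force = 91,173 + 6,740 = 97,913.
Numerator = 6,740 + 923 + 3,428 = 11,091.
Denominator = 97,913 + 923 = 98,836.
Broad rate = 11,091 / 98,836 = 11.22%.
Headline unemployment rate = 6,740 / 97,913 = 6.88%.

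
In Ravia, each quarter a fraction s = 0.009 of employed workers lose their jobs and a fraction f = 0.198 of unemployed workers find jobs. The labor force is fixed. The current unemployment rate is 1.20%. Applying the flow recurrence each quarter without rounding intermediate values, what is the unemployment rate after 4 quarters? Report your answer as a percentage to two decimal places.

Unemployment rate after four quarters ≈ 3.10%.

With a fixed labor force, u_{t+1} = u_t + s·(1−u_t) − f·u_t = u_t·(1−s−f) + s.
Here 1−s−f = 0.793 and s = 0.009.
u_1 = 0.012000 × 0.793 + 0.009 = 0.018516.
u_2 = 0.018516 × 0.793 + 0.009 = 0.023683.
u_3 = 0.023683 × 0.793 + 0.009 = 0.027781.
u_4 = 0.027781 × 0.793 + 0.009 = 0.031030.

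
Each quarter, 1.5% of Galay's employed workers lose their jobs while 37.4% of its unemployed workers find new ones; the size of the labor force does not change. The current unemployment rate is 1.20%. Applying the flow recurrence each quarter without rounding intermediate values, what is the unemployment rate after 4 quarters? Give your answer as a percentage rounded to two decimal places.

With a fixed labor force, u_{t+1} = u_t + s·(1−u_t) − f·u_t = u_t·(1−s−f) + s.
Here 1−s−f = 0.611 and s = 0.015.
u_1 = 0.012000 × 0.611 + 0.015 = 0.022332.
u_2 = 0.022332 × 0.611 + 0.015 = 0.028645.
u_3 = 0.028645 × 0.611 + 0.015 = 0.032502.
u_4 = 0.032502 × 0.611 + 0.015 = 0.034859.

Unemployment rate after four quarters ≈ 3.49%.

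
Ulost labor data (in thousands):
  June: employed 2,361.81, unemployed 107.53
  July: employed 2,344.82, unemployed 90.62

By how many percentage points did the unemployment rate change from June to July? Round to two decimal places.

The unemployment rate changed by −0.63 percentage points.

June: labor force = 2,361.81 + 107.53 = 2,469.34; u = 107.53/2,469.34 = 4.35%.
July: labor force = 2,344.82 + 90.62 = 2,435.44; u = 90.62/2,435.44 = 3.72%.
Change = 3.72% − 4.35% = −0.63 pp.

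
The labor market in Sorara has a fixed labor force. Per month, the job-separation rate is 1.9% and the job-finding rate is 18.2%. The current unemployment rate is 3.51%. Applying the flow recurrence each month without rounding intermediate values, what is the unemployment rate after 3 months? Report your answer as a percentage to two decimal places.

With a fixed labor force, u_{t+1} = u_t + s·(1−u_t) − f·u_t = u_t·(1−s−f) + s.
Here 1−s−f = 0.799 and s = 0.019.
u_1 = 0.035100 × 0.799 + 0.019 = 0.047045.
u_2 = 0.047045 × 0.799 + 0.019 = 0.056589.
u_3 = 0.056589 × 0.799 + 0.019 = 0.064215.

Unemployment rate after three months ≈ 6.42%.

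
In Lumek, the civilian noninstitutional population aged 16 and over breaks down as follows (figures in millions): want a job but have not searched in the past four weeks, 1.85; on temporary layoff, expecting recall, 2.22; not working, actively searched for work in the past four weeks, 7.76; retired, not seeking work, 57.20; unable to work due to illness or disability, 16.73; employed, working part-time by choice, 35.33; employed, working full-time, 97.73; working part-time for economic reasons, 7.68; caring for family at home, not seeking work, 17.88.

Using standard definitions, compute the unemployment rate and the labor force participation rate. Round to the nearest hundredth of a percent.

Unemployment rate ≈ 6.62%; labor force participation rate ≈ 61.67%.

Employed = 35.33 + 97.73 + 7.68 = 140.74 million (anyone who worked, including part-time for economic reasons, counts as employed).
Unemployed = 2.22 + 7.76 = 9.98 million (jobless and actively searching, or on temporary layoff).
Labor force = 140.74 + 9.98 = 150.72 million.
Not in labor force = 1.85 + 57.20 + 16.73 + 17.88 = 93.66 million (those not working and not actively searching are outside the labor force — including those who want a job but have given up searching).
Civilian working-age population = 150.72 + 93.66 = 244.38 million.
Unemployment rate = 9.98 / 150.72 = 6.62%.
Labor force participation rate = 150.72 / 244.38 = 61.67%.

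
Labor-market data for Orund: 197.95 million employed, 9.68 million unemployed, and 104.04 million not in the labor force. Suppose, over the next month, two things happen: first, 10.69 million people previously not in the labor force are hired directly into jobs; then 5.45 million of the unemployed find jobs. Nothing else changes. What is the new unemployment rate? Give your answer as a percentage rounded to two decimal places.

Initially, labor force = 197.95 + 9.68 = 207.63 million, so u = 9.68/207.63 = 4.66%.
After the first change, employed and labor force both rise by 10.69; unemployed unchanged → E = 208.64, U = 9.68, labor force = 218.32 million.
After the second change, unemployed falls and employed rises by 5.45; labor force unchanged → E = 214.09, U = 4.23, labor force = 218.32 million.
New unemployment rate = 4.23 / 218.32 = 1.94%.

New unemployment rate ≈ 1.94%.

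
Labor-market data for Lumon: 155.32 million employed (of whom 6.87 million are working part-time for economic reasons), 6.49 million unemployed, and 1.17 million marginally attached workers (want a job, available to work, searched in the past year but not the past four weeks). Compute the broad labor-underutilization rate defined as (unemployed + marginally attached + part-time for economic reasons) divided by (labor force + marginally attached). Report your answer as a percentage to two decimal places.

Broad underutilization rate ≈ 8.92%.

Labor force = 155.32 + 6.49 = 161.81 million.
Numerator = 6.49 + 1.17 + 6.87 = 14.53 million.
Denominator = 161.81 + 1.17 = 162.98 million.
Broad rate = 14.53 / 162.98 = 8.92%.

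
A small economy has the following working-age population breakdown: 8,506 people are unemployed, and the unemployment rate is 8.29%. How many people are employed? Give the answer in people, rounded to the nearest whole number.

Labor force = U / u = 8,506 / 0.0829 ≈ 102,606.
Employed = labor force − unemployed = 102,606 − 8,506 = 94,100.

About 94,100 are employed.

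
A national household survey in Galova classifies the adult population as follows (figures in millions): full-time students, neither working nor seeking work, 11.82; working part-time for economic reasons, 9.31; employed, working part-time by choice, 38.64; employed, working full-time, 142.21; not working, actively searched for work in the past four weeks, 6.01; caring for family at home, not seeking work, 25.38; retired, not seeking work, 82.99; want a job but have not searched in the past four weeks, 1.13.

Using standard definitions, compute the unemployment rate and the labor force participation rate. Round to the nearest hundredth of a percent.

Employed = 9.31 + 38.64 + 142.21 = 190.16 million (anyone who worked, including part-time for economic reasons, counts as employed).
Unemployed = 6.01 million.
Labor force = 190.16 + 6.01 = 196.17 million.
Not in labor force = 11.82 + 25.38 + 82.99 + 1.13 = 121.32 million (those not working and not actively searching are outside the labor force — including those who want a job but have given up searching).
Civilian working-age population = 196.17 + 121.32 = 317.49 million.
Unemployment rate = 6.01 / 196.17 = 3.06%.
Labor force participation rate = 196.17 / 317.49 = 61.79%.

Unemployment rate ≈ 3.06%; labor force participation rate ≈ 61.79%.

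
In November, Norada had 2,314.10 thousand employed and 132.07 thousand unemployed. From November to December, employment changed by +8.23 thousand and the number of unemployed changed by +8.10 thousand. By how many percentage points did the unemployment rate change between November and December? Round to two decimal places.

November: labor force = 2,314.10 + 132.07 = 2,446.17; u = 132.07/2,446.17 = 5.40%.
December: labor force = 2,322.33 + 140.17 = 2,462.50; u = 140.17/2,462.50 = 5.69%.
Change = 5.69% − 5.40% = +0.29 pp.

The unemployment rate changed by +0.29 percentage points.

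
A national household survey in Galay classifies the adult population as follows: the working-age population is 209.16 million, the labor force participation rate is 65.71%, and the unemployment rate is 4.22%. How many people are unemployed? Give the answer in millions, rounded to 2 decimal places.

Labor force = 0.6571 × 209.16 = 137.44 million.
Unemployed = 0.0422 × 137.44 ≈ 5.80 million.

About 5.80 million are unemployed.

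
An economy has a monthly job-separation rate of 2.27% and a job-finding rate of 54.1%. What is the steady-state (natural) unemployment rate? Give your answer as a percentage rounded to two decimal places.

Steady-state unemployment rate ≈ 4.03%.

At steady state the flows balance: s·E = f·U, so U/(E+U) = s/(s+f).
u* = 2.27 / (2.27 + 54.1) = 2.27 / 56.37 = 4.03%.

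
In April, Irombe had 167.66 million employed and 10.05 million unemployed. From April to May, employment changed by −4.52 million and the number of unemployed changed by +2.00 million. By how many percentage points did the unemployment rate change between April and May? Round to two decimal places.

April: labor force = 167.66 + 10.05 = 177.71; u = 10.05/177.71 = 5.66%.
May: labor force = 163.14 + 12.05 = 175.19; u = 12.05/175.19 = 6.88%.
Change = 6.88% − 5.66% = +1.22 pp.

The unemployment rate changed by +1.22 percentage points.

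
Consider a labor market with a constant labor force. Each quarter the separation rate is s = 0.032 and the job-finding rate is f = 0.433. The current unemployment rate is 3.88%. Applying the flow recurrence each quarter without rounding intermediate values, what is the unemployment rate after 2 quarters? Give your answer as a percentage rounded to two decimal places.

With a fixed labor force, u_{t+1} = u_t + s·(1−u_t) − f·u_t = u_t·(1−s−f) + s.
Here 1−s−f = 0.535 and s = 0.032.
u_1 = 0.038800 × 0.535 + 0.032 = 0.052758.
u_2 = 0.052758 × 0.535 + 0.032 = 0.060226.

Unemployment rate after two quarters ≈ 6.02%.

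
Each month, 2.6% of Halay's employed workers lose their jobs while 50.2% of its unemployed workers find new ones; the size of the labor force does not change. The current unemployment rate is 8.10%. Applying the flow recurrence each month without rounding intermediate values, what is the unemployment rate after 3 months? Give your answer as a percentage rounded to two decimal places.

Unemployment rate after three months ≈ 5.26%.

With a fixed labor force, u_{t+1} = u_t + s·(1−u_t) − f·u_t = u_t·(1−s−f) + s.
Here 1−s−f = 0.472 and s = 0.026.
u_1 = 0.081000 × 0.472 + 0.026 = 0.064232.
u_2 = 0.064232 × 0.472 + 0.026 = 0.056318.
u_3 = 0.056318 × 0.472 + 0.026 = 0.052582.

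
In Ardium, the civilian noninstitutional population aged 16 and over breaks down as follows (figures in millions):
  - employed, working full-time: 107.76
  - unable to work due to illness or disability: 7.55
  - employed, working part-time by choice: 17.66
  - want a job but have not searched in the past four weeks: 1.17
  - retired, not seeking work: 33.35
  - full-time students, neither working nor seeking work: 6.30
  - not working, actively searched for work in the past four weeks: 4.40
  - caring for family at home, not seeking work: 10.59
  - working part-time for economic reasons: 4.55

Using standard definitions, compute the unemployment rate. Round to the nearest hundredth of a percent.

Employed = 107.76 + 17.66 + 4.55 = 129.97 million (anyone who worked, including part-time for economic reasons, counts as employed).
Unemployed = 4.40 million.
Labor force = 129.97 + 4.40 = 134.37 million.
Unemployment rate = 4.40 / 134.37 = 3.27%.

Unemployment rate ≈ 3.27%.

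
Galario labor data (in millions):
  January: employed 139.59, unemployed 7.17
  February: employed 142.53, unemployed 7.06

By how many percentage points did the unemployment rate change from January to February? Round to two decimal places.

The unemployment rate changed by −0.17 percentage points.

January: labor force = 139.59 + 7.17 = 146.76; u = 7.17/146.76 = 4.89%.
February: labor force = 142.53 + 7.06 = 149.59; u = 7.06/149.59 = 4.72%.
Change = 4.72% − 4.89% = −0.17 pp.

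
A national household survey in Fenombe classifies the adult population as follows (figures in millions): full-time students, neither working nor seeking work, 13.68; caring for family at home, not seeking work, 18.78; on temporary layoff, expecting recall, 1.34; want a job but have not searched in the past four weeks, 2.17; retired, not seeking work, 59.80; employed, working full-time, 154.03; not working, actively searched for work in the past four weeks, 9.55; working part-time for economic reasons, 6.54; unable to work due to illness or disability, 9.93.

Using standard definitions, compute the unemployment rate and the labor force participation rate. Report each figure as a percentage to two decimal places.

Employed = 154.03 + 6.54 = 160.57 million (anyone who worked, including part-time for economic reasons, counts as employed).
Unemployed = 1.34 + 9.55 = 10.89 million (jobless and actively searching, or on temporary layoff).
Labor force = 160.57 + 10.89 = 171.46 million.
Not in labor force = 13.68 + 18.78 + 2.17 + 59.80 + 9.93 = 104.36 million (those not working and not actively searching are outside the labor force — including those who want a job but have given up searching).
Civilian working-age population = 171.46 + 104.36 = 275.82 million.
Unemployment rate = 10.89 / 171.46 = 6.35%.
Labor force participation rate = 171.46 / 275.82 = 62.16%.

Unemployment rate ≈ 6.35%; labor force participation rate ≈ 62.16%.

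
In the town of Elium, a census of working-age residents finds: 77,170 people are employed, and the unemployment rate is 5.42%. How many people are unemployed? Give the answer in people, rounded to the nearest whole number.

About 4,422 are unemployed.

Let U be the number unemployed. The labor force is E + U, and U/(E+U) = 0.0542.
So U = 0.0542 × 77,170 / (1 − 0.0542) = 4182.61 / 0.9458 ≈ 4,422.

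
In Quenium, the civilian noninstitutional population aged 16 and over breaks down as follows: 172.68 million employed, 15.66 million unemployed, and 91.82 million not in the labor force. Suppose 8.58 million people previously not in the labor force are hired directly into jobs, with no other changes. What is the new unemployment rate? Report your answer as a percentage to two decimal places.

New unemployment rate ≈ 7.95%.

Initially, labor force = 172.68 + 15.66 = 188.34 million, so u = 15.66/188.34 = 8.31%.
After the change, employed and labor force both rise by 8.58; unemployed unchanged → E = 181.26, U = 15.66, labor force = 196.92 million.
New unemployment rate = 15.66 / 196.92 = 7.95%.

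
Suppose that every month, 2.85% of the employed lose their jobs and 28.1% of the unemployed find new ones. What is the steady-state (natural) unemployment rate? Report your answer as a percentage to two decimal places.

Steady-state unemployment rate ≈ 9.21%.

At steady state the flows balance: s·E = f·U, so U/(E+U) = s/(s+f).
u* = 2.85 / (2.85 + 28.1) = 2.85 / 30.95 = 9.21%.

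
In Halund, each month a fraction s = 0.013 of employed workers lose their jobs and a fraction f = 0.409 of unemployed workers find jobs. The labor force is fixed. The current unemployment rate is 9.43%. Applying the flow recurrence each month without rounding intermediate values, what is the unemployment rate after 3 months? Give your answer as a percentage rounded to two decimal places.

Unemployment rate after three months ≈ 4.31%.

With a fixed labor force, u_{t+1} = u_t + s·(1−u_t) − f·u_t = u_t·(1−s−f) + s.
Here 1−s−f = 0.578 and s = 0.013.
u_1 = 0.094300 × 0.578 + 0.013 = 0.067505.
u_2 = 0.067505 × 0.578 + 0.013 = 0.052018.
u_3 = 0.052018 × 0.578 + 0.013 = 0.043066.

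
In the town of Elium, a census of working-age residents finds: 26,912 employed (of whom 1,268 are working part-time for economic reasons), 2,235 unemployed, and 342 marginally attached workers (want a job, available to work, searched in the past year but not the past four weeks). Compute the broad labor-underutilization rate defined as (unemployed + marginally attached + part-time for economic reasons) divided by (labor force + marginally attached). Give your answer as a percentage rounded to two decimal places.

Labor force = 26,912 + 2,235 = 29,147.
Numerator = 2,235 + 342 + 1,268 = 3,845.
Denominator = 29,147 + 342 = 29,489.
Broad rate = 3,845 / 29,489 = 13.04%.

Broad underutilization rate ≈ 13.04%.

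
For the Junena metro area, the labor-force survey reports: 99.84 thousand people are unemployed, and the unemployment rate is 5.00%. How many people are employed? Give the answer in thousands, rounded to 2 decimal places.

About 1,896.96 thousand are employed.

Labor force = U / u = 99.84 / 0.0500 ≈ 1,996.80 thousand.
Employed = labor force − unemployed = 1,996.80 − 99.84 = 1,896.96 thousand.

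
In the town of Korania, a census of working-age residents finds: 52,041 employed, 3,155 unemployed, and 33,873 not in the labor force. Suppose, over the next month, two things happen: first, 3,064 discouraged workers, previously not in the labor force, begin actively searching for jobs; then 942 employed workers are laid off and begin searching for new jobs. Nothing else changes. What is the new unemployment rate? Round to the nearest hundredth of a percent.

Initially, labor force = 52,041 + 3,155 = 55,196, so u = 3,155/55,196 = 5.72%.
After the first change, unemployed and labor force both rise by 3,064 → E = 52,041, U = 6,219, labor force = 58,260.
After the second change, employed falls and unemployed rises by 942; labor force unchanged → E = 51,099, U = 7,161, labor force = 58,260.
New unemployment rate = 7,161 / 58,260 = 12.29%.

New unemployment rate ≈ 12.29%.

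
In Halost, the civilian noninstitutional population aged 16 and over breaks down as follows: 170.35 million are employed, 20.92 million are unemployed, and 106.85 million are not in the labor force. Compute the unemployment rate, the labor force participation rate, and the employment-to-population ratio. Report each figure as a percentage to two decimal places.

Unemployment rate ≈ 10.94%; labor force participation rate ≈ 64.16%; employment-population ratio ≈ 57.14%.

Labor force = employed + unemployed = 170.35 + 20.92 = 191.27 million.
Working-age population = 191.27 + 106.85 = 298.12 million.
Unemployment rate = 20.92 / 191.27 = 10.94%.
Labor force participation rate = 191.27 / 298.12 = 64.16%.
Employment-population ratio = 170.35 / 298.12 = 57.14%.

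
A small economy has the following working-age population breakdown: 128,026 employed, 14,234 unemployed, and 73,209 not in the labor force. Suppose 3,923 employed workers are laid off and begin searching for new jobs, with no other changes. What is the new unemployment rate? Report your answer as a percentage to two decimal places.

Initially, labor force = 128,026 + 14,234 = 142,260, so u = 14,234/142,260 = 10.01%.
After the change, employed falls and unemployed rises by 3,923; labor force unchanged → E = 124,103, U = 18,157, labor force = 142,260.
New unemployment rate = 18,157 / 142,260 = 12.76%.

New unemployment rate ≈ 12.76%.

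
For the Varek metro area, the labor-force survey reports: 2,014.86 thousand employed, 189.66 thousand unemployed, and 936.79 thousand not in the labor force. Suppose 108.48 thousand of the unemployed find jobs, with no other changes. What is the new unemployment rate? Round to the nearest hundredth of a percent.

Initially, labor force = 2,014.86 + 189.66 = 2,204.52 thousand, so u = 189.66/2,204.52 = 8.60%.
After the change, unemployed falls and employed rises by 108.48; labor force unchanged → E = 2,123.34, U = 81.18, labor force = 2,204.52 thousand.
New unemployment rate = 81.18 / 2,204.52 = 3.68%.

New unemployment rate ≈ 3.68%.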